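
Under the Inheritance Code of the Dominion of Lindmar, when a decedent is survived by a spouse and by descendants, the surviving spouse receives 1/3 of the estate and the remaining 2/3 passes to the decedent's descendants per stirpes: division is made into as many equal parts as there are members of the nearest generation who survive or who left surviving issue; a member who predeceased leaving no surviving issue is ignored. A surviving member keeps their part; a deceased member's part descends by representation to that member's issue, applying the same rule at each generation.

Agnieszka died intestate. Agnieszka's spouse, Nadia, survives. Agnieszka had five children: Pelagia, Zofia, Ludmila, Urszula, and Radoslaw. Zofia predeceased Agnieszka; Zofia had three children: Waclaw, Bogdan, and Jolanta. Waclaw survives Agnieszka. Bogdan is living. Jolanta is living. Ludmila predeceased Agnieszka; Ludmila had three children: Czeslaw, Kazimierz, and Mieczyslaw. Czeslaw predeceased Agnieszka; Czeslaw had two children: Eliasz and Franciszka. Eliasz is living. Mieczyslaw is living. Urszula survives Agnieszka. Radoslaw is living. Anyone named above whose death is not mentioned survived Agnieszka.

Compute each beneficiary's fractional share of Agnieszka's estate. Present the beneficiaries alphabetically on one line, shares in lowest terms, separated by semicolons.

Bogdan 2/45; Eliasz 1/45; Franciszka 1/45; Jolanta 2/45; Kazimierz 2/45; Mieczyslaw 2/45; Nadia 1/3; Pelagia 2/15; Radoslaw 2/15; Urszula 2/15; Waclaw 2/45

Nadia, as surviving spouse, takes 1/3.
The remaining 2/3 passes to Agnieszka's descendants per stirpes.
The 2/3 is divided into 5 equal shares of 2/15 among Pelagia, Zofia, Ludmila, Urszula, Radoslaw.
Pelagia is living and takes 2/15.
Zofia predeceased; the 2/15 allotted to Zofia's branch passes to Zofia's issue by representation.
The 2/15 is divided into 3 equal shares of 2/45 among Waclaw, Bogdan, Jolanta.
Waclaw is living and takes 2/45.
Bogdan is living and takes 2/45.
Jolanta is living and takes 2/45.
Ludmila predeceased; the 2/15 allotted to Ludmila's branch passes to Ludmila's issue by representation.
The 2/15 is divided into 3 equal shares of 2/45 among Czeslaw, Kazimierz, Mieczyslaw.
Czeslaw predeceased; the 2/45 allotted to Czeslaw's branch passes to Czeslaw's issue by representation.
The 2/45 is divided into 2 equal shares of 1/45 among Eliasz, Franciszka.
Eliasz is living and takes 1/45.
Franciszka is living and takes 1/45.
Kazimierz is living and takes 2/45.
Mieczyslaw is living and takes 2/45.
Urszula is living and takes 2/15.
Radoslaw is living and takes 2/15.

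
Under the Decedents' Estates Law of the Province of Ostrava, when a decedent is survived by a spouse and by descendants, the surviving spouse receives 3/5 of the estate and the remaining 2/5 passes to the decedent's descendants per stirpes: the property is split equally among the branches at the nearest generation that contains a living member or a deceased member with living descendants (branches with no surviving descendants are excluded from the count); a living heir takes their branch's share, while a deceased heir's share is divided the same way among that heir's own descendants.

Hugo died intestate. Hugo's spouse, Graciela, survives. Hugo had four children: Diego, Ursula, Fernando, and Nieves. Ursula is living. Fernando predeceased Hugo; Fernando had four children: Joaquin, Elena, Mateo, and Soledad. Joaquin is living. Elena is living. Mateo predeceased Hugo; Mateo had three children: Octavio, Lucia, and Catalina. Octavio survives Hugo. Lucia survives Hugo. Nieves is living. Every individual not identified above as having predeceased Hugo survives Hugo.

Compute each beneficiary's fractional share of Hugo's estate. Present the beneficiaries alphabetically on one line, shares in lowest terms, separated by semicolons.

Catalina 1/120; Diego 1/10; Elena 1/40; Graciela 3/5; Joaquin 1/40; Lucia 1/120; Nieves 1/10; Octavio 1/120; Soledad 1/40; Ursula 1/10

Graciela, as surviving spouse, takes 3/5.
The remaining 2/5 passes to Hugo's descendants per stirpes.
The 2/5 is divided into 4 equal shares of 1/10 among Diego, Ursula, Fernando, Nieves.
Diego is living and takes 1/10.
Ursula is living and takes 1/10.
Fernando predeceased; the 1/10 allotted to Fernando's branch passes to Fernando's issue by representation.
The 1/10 is divided into 4 equal shares of 1/40 among Joaquin, Elena, Mateo, Soledad.
Joaquin is living and takes 1/40.
Elena is living and takes 1/40.
Mateo predeceased; the 1/40 allotted to Mateo's branch passes to Mateo's issue by representation.
The 1/40 is divided into 3 equal shares of 1/120 among Octavio, Lucia, Catalina.
Octavio is living and takes 1/120.
Lucia is living and takes 1/120.
Catalina is living and takes 1/120.
Soledad is living and takes 1/40.
Nieves is living and takes 1/10.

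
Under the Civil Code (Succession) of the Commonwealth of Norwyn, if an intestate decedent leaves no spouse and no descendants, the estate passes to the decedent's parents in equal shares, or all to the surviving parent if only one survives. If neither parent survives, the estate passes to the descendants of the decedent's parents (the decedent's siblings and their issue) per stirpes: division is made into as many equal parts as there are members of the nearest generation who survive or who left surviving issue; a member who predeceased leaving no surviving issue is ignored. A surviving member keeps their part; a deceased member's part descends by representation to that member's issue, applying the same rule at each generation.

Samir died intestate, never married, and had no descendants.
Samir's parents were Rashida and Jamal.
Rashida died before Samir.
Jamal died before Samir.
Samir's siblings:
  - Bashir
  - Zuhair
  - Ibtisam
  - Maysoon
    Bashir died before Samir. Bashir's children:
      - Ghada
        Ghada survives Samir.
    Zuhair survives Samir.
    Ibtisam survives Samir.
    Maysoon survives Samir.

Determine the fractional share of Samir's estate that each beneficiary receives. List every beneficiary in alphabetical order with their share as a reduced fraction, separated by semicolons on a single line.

Ghada 1/4; Ibtisam 1/4; Maysoon 1/4; Zuhair 1/4

Neither parent survives and there are no descendants, so the estate passes to Samir's siblings and their issue per stirpes.
The estate is divided into 4 equal shares of 1/4 among Bashir, Zuhair, Ibtisam, Maysoon.
Bashir predeceased; the 1/4 allotted to Bashir's branch passes to Bashir's issue by representation.
Ghada is the sole taker at this level and receives the full 1/4.
Zuhair is living and takes 1/4.
Ibtisam is living and takes 1/4.
Maysoon is living and takes 1/4.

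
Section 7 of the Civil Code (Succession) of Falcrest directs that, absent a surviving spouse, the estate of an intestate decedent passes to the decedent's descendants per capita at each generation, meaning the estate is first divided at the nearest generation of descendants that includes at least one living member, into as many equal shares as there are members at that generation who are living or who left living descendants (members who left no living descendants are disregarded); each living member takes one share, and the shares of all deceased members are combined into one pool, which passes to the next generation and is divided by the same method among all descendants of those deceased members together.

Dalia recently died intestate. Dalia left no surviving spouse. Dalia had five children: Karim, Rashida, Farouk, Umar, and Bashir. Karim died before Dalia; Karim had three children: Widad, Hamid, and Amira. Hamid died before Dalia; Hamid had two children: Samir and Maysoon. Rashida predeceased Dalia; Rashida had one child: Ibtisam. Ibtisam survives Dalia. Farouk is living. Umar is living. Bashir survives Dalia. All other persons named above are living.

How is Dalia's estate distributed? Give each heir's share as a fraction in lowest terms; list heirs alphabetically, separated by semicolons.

There is no surviving spouse, so the entire estate passes to Dalia's descendants per capita at each generation.
At generation 1 (Karim, Rashida, Farouk, Umar, Bashir) there are 5 shares of (1)/5 = 1/5 each.
Living: Farouk, Umar, and Bashir — each takes 1/5.
Deceased: Karim and Rashida. Their combined 2/5 is pooled and carried to generation 2.
At generation 2 (Widad, Hamid, Amira, Ibtisam) there are 4 shares of (2/5)/4 = 1/10 each.
Living: Widad, Amira, and Ibtisam — each takes 1/10.
Deceased: Hamid. That 1/10 share is carried to generation 3.
At generation 3 (Samir, Maysoon) there are 2 shares of (1/10)/2 = 1/20 each.
Living: Samir and Maysoon — each takes 1/20.

Amira 1/10; Bashir 1/5; Farouk 1/5; Ibtisam 1/10; Maysoon 1/20; Samir 1/20; Umar 1/5; Widad 1/10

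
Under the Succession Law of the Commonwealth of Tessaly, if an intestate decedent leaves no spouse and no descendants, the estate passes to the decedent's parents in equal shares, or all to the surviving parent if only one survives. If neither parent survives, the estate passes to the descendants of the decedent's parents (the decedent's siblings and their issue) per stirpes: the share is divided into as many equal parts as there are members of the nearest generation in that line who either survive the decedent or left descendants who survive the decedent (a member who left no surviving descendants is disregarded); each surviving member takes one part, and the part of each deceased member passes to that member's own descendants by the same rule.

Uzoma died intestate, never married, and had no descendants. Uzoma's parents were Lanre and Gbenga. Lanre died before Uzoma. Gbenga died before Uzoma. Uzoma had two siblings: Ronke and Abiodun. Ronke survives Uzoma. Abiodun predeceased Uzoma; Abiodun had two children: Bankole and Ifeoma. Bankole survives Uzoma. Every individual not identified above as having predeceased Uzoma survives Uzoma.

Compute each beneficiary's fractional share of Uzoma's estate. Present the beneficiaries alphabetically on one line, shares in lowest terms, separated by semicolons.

Bankole 1/4; Ifeoma 1/4; Ronke 1/2

Neither parent survives and there are no descendants, so the estate passes to Uzoma's siblings and their issue per stirpes.
The estate is divided into 2 equal shares of 1/2 among Ronke, Abiodun.
Ronke is living and takes 1/2.
Abiodun predeceased; the 1/2 allotted to Abiodun's branch passes to Abiodun's issue by representation.
The 1/2 is divided into 2 equal shares of 1/4 among Bankole, Ifeoma.
Bankole is living and takes 1/4.
Ifeoma is living and takes 1/4.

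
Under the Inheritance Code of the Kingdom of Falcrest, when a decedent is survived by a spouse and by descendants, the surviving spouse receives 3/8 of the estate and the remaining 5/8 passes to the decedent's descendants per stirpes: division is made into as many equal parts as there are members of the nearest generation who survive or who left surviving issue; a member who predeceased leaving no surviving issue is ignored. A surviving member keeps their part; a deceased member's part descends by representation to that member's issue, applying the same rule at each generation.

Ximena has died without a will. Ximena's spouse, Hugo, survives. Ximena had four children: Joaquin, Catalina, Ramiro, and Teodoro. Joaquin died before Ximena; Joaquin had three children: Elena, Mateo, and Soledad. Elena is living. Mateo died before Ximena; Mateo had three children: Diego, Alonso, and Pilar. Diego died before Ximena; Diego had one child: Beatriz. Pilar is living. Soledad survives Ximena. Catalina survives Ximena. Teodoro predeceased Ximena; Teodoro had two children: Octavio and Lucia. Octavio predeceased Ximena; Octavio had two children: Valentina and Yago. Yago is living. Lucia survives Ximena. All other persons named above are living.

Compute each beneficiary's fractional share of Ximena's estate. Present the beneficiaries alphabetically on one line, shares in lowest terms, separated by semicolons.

Alonso 5/288; Beatriz 5/288; Catalina 5/32; Elena 5/96; Hugo 3/8; Lucia 5/64; Pilar 5/288; Ramiro 5/32; Soledad 5/96; Valentina 5/128; Yago 5/128

Hugo, as surviving spouse, takes 3/8.
The remaining 5/8 passes to Ximena's descendants per stirpes.
The 5/8 is divided into 4 equal shares of 5/32 among Joaquin, Catalina, Ramiro, Teodoro.
Joaquin predeceased; the 5/32 allotted to Joaquin's branch passes to Joaquin's issue by representation.
The 5/32 is divided into 3 equal shares of 5/96 among Elena, Mateo, Soledad.
Elena is living and takes 5/96.
Mateo predeceased; the 5/96 allotted to Mateo's branch passes to Mateo's issue by representation.
The 5/96 is divided into 3 equal shares of 5/288 among Diego, Alonso, Pilar.
Diego predeceased; the 5/288 allotted to Diego's branch passes to Diego's issue by representation.
Beatriz is the sole taker at this level and receives the full 5/288.
Alonso is living and takes 5/288.
Pilar is living and takes 5/288.
Soledad is living and takes 5/96.
Catalina is living and takes 5/32.
Ramiro is living and takes 5/32.
Teodoro predeceased; the 5/32 allotted to Teodoro's branch passes to Teodoro's issue by representation.
The 5/32 is divided into 2 equal shares of 5/64 among Octavio, Lucia.
Octavio predeceased; the 5/64 allotted to Octavio's branch passes to Octavio's issue by representation.
The 5/64 is divided into 2 equal shares of 5/128 among Valentina, Yago.
Valentina is living and takes 5/128.
Yago is living and takes 5/128.
Lucia is living and takes 5/64.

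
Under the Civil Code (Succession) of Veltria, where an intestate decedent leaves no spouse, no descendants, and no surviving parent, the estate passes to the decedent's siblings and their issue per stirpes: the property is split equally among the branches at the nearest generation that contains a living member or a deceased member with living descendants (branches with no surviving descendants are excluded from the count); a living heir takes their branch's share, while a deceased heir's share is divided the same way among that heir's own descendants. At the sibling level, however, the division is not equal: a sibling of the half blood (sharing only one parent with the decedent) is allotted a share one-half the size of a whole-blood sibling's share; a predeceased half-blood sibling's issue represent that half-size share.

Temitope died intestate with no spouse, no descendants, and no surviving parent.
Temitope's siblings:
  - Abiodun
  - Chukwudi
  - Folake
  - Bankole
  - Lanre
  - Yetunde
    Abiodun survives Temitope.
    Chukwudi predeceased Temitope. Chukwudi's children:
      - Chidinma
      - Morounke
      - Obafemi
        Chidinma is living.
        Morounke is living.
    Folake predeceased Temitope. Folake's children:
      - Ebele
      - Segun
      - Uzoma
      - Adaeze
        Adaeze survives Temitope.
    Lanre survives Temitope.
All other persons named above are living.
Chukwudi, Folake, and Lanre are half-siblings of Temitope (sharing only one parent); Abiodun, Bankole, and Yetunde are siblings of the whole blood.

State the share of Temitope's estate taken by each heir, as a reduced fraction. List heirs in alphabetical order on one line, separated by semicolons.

Abiodun 2/9; Adaeze 1/36; Bankole 2/9; Chidinma 1/27; Ebele 1/36; Lanre 1/9; Morounke 1/27; Obafemi 1/27; Segun 1/36; Uzoma 1/36; Yetunde 2/9

No spouse, descendants, or parent survives, so the estate passes to Temitope's siblings per stirpes.
Half-blood siblings count for one-half the weight of whole-blood siblings at the initial division.
Dividing 1 in proportion to weights (total weight 9/2): Abiodun (weight 1) → 2/9; Chukwudi (weight 1/2) → 1/9; Folake (weight 1/2) → 1/9; Bankole (weight 1) → 2/9; Lanre (weight 1/2) → 1/9; Yetunde (weight 1) → 2/9.
Abiodun is living and takes 2/9.
Chukwudi predeceased; the 1/9 allotted to Chukwudi's branch passes to Chukwudi's issue by representation.
The 1/9 is divided into 3 equal shares of 1/27 among Chidinma, Morounke, Obafemi.
Chidinma is living and takes 1/27.
Morounke is living and takes 1/27.
Obafemi is living and takes 1/27.
Folake predeceased; the 1/9 allotted to Folake's branch passes to Folake's issue by representation.
The 1/9 is divided into 4 equal shares of 1/36 among Ebele, Segun, Uzoma, Adaeze.
Ebele is living and takes 1/36.
Segun is living and takes 1/36.
Uzoma is living and takes 1/36.
Adaeze is living and takes 1/36.
Bankole is living and takes 2/9.
Lanre is living and takes 1/9.
Yetunde is living and takes 2/9.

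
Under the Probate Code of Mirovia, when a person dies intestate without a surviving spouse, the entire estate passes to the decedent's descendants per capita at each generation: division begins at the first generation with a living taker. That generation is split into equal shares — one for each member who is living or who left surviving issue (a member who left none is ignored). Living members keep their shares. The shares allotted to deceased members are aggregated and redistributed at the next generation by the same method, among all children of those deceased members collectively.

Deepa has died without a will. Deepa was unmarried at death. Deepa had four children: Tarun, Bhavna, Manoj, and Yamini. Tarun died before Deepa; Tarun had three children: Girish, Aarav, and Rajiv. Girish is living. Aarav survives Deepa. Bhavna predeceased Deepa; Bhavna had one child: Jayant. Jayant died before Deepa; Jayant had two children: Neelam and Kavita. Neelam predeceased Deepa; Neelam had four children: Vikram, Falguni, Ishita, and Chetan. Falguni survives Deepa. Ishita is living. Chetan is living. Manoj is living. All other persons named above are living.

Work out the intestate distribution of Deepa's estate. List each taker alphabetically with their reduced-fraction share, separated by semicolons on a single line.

Aarav 1/8; Chetan 1/64; Falguni 1/64; Girish 1/8; Ishita 1/64; Kavita 1/16; Manoj 1/4; Rajiv 1/8; Vikram 1/64; Yamini 1/4

There is no surviving spouse, so the entire estate passes to Deepa's descendants per capita at each generation.
At generation 1 (Tarun, Bhavna, Manoj, Yamini) there are 4 shares of (1)/4 = 1/4 each.
Living: Manoj and Yamini — each takes 1/4.
Deceased: Tarun and Bhavna. Their combined 1/2 is pooled and carried to generation 2.
At generation 2 (Girish, Aarav, Rajiv, Jayant) there are 4 shares of (1/2)/4 = 1/8 each.
Living: Girish, Aarav, and Rajiv — each takes 1/8.
Deceased: Jayant. That 1/8 share is carried to generation 3.
At generation 3 (Neelam, Kavita) there are 2 shares of (1/8)/2 = 1/16 each.
Living: Kavita — each takes 1/16.
Deceased: Neelam. That 1/16 share is carried to generation 4.
At generation 4 (Vikram, Falguni, Ishita, Chetan) there are 4 shares of (1/16)/4 = 1/64 each.
Living: Vikram, Falguni, Ishita, and Chetan — each takes 1/64.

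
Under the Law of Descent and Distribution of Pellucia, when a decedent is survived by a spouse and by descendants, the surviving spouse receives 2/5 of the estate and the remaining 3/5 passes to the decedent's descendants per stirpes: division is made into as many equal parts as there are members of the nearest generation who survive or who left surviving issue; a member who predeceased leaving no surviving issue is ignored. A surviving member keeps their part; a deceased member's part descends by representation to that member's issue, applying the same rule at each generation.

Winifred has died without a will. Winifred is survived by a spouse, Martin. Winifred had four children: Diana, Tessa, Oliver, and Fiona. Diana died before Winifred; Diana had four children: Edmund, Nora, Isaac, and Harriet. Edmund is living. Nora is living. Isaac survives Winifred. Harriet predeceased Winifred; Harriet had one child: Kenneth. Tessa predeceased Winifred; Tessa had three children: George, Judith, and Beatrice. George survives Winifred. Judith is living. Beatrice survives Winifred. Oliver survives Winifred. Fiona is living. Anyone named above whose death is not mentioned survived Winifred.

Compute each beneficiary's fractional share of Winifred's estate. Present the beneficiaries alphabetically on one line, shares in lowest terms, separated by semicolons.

Martin, as surviving spouse, takes 2/5.
The remaining 3/5 passes to Winifred's descendants per stirpes.
The 3/5 is divided into 4 equal shares of 3/20 among Diana, Tessa, Oliver, Fiona.
Diana predeceased; the 3/20 allotted to Diana's branch passes to Diana's issue by representation.
The 3/20 is divided into 4 equal shares of 3/80 among Edmund, Nora, Isaac, Harriet.
Edmund is living and takes 3/80.
Nora is living and takes 3/80.
Isaac is living and takes 3/80.
Harriet predeceased; the 3/80 allotted to Harriet's branch passes to Harriet's issue by representation.
Kenneth is the sole taker at this level and receives the full 3/80.
Tessa predeceased; the 3/20 allotted to Tessa's branch passes to Tessa's issue by representation.
The 3/20 is divided into 3 equal shares of 1/20 among George, Judith, Beatrice.
George is living and takes 1/20.
Judith is living and takes 1/20.
Beatrice is living and takes 1/20.
Oliver is living and takes 3/20.
Fiona is living and takes 3/20.

Beatrice 1/20; Edmund 3/80; Fiona 3/20; George 1/20; Isaac 3/80; Judith 1/20; Kenneth 3/80; Martin 2/5; Nora 3/80; Oliver 3/20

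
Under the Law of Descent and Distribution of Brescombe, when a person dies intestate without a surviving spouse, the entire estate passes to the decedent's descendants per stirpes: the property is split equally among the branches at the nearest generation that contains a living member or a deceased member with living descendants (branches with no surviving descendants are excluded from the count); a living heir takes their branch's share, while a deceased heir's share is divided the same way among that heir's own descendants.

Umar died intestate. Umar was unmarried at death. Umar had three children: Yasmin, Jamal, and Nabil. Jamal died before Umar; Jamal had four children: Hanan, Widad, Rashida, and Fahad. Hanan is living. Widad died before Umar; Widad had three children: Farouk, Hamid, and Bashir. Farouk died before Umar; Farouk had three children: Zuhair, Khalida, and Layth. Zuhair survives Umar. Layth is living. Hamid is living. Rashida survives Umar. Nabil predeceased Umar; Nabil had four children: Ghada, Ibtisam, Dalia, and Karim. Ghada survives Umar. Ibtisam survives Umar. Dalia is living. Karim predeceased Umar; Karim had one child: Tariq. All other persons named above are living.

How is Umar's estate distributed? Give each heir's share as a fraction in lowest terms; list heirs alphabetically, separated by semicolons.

There is no surviving spouse, so the entire estate passes to Umar's descendants per stirpes.
The estate is divided into 3 equal shares of 1/3 among Yasmin, Jamal, Nabil.
Yasmin is living and takes 1/3.
Jamal predeceased; the 1/3 allotted to Jamal's branch passes to Jamal's issue by representation.
The 1/3 is divided into 4 equal shares of 1/12 among Hanan, Widad, Rashida, Fahad.
Hanan is living and takes 1/12.
Widad predeceased; the 1/12 allotted to Widad's branch passes to Widad's issue by representation.
The 1/12 is divided into 3 equal shares of 1/36 among Farouk, Hamid, Bashir.
Farouk predeceased; the 1/36 allotted to Farouk's branch passes to Farouk's issue by representation.
The 1/36 is divided into 3 equal shares of 1/108 among Zuhair, Khalida, Layth.
Zuhair is living and takes 1/108.
Khalida is living and takes 1/108.
Layth is living and takes 1/108.
Hamid is living and takes 1/36.
Bashir is living and takes 1/36.
Rashida is living and takes 1/12.
Fahad is living and takes 1/12.
Nabil predeceased; the 1/3 allotted to Nabil's branch passes to Nabil's issue by representation.
The 1/3 is divided into 4 equal shares of 1/12 among Ghada, Ibtisam, Dalia, Karim.
Ghada is living and takes 1/12.
Ibtisam is living and takes 1/12.
Dalia is living and takes 1/12.
Karim predeceased; the 1/12 allotted to Karim's branch passes to Karim's issue by representation.
Tariq is the sole taker at this level and receives the full 1/12.

Bashir 1/36; Dalia 1/12; Fahad 1/12; Ghada 1/12; Hamid 1/36; Hanan 1/12; Ibtisam 1/12; Khalida 1/108; Layth 1/108; Rashida 1/12; Tariq 1/12; Yasmin 1/3; Zuhair 1/108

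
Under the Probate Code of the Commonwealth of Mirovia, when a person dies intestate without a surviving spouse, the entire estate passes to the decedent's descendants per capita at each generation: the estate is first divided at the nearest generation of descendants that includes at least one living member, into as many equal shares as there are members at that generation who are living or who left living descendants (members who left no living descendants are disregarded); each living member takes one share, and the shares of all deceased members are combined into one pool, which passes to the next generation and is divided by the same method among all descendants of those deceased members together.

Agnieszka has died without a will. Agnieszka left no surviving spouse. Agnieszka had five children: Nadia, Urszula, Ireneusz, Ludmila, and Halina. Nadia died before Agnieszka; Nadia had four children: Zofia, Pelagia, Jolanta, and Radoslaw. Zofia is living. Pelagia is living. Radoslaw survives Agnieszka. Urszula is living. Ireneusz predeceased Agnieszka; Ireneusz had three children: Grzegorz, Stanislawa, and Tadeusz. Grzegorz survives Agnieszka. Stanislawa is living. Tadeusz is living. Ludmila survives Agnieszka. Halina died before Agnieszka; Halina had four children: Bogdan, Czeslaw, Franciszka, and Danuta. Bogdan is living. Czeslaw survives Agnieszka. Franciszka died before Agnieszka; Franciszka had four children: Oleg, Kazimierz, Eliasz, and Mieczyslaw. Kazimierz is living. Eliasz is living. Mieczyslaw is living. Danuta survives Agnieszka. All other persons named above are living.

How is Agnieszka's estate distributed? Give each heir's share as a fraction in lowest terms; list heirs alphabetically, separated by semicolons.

Bogdan 3/55; Czeslaw 3/55; Danuta 3/55; Eliasz 3/220; Grzegorz 3/55; Jolanta 3/55; Kazimierz 3/220; Ludmila 1/5; Mieczyslaw 3/220; Oleg 3/220; Pelagia 3/55; Radoslaw 3/55; Stanislawa 3/55; Tadeusz 3/55; Urszula 1/5; Zofia 3/55

There is no surviving spouse, so the entire estate passes to Agnieszka's descendants per capita at each generation.
At generation 1 (Nadia, Urszula, Ireneusz, Ludmila, Halina) there are 5 shares of (1)/5 = 1/5 each.
Living: Urszula and Ludmila — each takes 1/5.
Deceased: Nadia, Ireneusz, and Halina. Their combined 3/5 is pooled and carried to generation 2.
At generation 2 (Zofia, Pelagia, Jolanta, Radoslaw, Grzegorz, Stanislawa, Tadeusz, Bogdan, Czeslaw, Franciszka, Danuta) there are 11 shares of (3/5)/11 = 3/55 each.
Living: Zofia, Pelagia, Jolanta, Radoslaw, Grzegorz, Stanislawa, Tadeusz, Bogdan, Czeslaw, and Danuta — each takes 3/55.
Deceased: Franciszka. That 3/55 share is carried to generation 3.
At generation 3 (Oleg, Kazimierz, Eliasz, Mieczyslaw) there are 4 shares of (3/55)/4 = 3/220 each.
Living: Oleg, Kazimierz, Eliasz, and Mieczyslaw — each takes 3/220.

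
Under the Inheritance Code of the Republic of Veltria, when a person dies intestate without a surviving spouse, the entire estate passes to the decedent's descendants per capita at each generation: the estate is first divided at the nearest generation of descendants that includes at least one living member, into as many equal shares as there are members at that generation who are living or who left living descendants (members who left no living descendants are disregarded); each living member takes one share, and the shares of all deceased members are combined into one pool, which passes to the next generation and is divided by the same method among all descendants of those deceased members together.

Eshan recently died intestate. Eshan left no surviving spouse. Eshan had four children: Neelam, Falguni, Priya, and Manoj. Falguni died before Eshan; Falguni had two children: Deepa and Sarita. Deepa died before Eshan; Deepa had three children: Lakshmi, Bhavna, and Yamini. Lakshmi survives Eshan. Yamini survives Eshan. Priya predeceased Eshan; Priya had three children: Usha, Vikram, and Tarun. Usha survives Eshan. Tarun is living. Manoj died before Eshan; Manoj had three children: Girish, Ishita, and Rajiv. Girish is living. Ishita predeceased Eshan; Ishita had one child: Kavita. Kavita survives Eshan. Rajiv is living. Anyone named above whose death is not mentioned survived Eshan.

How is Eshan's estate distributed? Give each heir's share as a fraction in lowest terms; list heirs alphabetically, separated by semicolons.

Bhavna 3/64; Girish 3/32; Kavita 3/64; Lakshmi 3/64; Neelam 1/4; Rajiv 3/32; Sarita 3/32; Tarun 3/32; Usha 3/32; Vikram 3/32; Yamini 3/64

There is no surviving spouse, so the entire estate passes to Eshan's descendants per capita at each generation.
At generation 1 (Neelam, Falguni, Priya, Manoj) there are 4 shares of (1)/4 = 1/4 each.
Living: Neelam — each takes 1/4.
Deceased: Falguni, Priya, and Manoj. Their combined 3/4 is pooled and carried to generation 2.
At generation 2 (Deepa, Sarita, Usha, Vikram, Tarun, Girish, Ishita, Rajiv) there are 8 shares of (3/4)/8 = 3/32 each.
Living: Sarita, Usha, Vikram, Tarun, Girish, and Rajiv — each takes 3/32.
Deceased: Deepa and Ishita. Their combined 3/16 is pooled and carried to generation 3.
At generation 3 (Lakshmi, Bhavna, Yamini, Kavita) there are 4 shares of (3/16)/4 = 3/64 each.
Living: Lakshmi, Bhavna, Yamini, and Kavita — each takes 3/64.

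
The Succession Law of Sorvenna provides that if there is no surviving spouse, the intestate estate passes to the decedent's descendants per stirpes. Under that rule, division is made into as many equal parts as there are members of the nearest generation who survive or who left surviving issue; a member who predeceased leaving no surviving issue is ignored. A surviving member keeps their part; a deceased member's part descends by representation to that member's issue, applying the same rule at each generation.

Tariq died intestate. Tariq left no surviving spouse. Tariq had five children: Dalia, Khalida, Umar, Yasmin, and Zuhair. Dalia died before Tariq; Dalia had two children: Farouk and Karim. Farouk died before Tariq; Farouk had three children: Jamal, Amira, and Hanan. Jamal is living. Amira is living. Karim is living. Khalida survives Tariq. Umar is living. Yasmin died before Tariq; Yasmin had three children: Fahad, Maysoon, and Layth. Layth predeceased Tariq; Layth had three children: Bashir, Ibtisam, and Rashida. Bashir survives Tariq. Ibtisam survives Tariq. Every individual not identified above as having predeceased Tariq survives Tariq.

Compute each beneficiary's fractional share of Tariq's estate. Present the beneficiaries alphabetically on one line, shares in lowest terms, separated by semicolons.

There is no surviving spouse, so the entire estate passes to Tariq's descendants per stirpes.
The estate is divided into 5 equal shares of 1/5 among Dalia, Khalida, Umar, Yasmin, Zuhair.
Dalia predeceased; the 1/5 allotted to Dalia's branch passes to Dalia's issue by representation.
The 1/5 is divided into 2 equal shares of 1/10 among Farouk, Karim.
Farouk predeceased; the 1/10 allotted to Farouk's branch passes to Farouk's issue by representation.
The 1/10 is divided into 3 equal shares of 1/30 among Jamal, Amira, Hanan.
Jamal is living and takes 1/30.
Amira is living and takes 1/30.
Hanan is living and takes 1/30.
Karim is living and takes 1/10.
Khalida is living and takes 1/5.
Umar is living and takes 1/5.
Yasmin predeceased; the 1/5 allotted to Yasmin's branch passes to Yasmin's issue by representation.
The 1/5 is divided into 3 equal shares of 1/15 among Fahad, Maysoon, Layth.
Fahad is living and takes 1/15.
Maysoon is living and takes 1/15.
Layth predeceased; the 1/15 allotted to Layth's branch passes to Layth's issue by representation.
The 1/15 is divided into 3 equal shares of 1/45 among Bashir, Ibtisam, Rashida.
Bashir is living and takes 1/45.
Ibtisam is living and takes 1/45.
Rashida is living and takes 1/45.
Zuhair is living and takes 1/5.

Amira 1/30; Bashir 1/45; Fahad 1/15; Hanan 1/30; Ibtisam 1/45; Jamal 1/30; Karim 1/10; Khalida 1/5; Maysoon 1/15; Rashida 1/45; Umar 1/5; Zuhair 1/5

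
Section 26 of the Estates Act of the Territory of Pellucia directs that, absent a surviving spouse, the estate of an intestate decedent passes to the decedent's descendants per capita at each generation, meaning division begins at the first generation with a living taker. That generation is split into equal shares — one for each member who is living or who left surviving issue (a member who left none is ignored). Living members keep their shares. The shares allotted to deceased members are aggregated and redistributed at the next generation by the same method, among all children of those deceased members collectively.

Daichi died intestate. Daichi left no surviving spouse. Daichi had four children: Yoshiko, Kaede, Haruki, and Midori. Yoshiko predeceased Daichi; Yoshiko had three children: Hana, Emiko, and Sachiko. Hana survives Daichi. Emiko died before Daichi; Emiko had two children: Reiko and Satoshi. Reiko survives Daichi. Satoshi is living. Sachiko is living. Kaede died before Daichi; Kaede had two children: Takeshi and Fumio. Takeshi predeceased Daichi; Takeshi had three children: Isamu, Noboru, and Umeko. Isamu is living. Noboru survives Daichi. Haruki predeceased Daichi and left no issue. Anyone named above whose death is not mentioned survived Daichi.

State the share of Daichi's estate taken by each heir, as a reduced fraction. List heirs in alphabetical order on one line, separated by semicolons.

There is no surviving spouse, so the entire estate passes to Daichi's descendants per capita at each generation.
At generation 1 (Yoshiko, Kaede, Midori) there are 3 shares of (1)/3 = 1/3 each.
Living: Midori — each takes 1/3.
Deceased: Yoshiko and Kaede. Their combined 2/3 is pooled and carried to generation 2.
At generation 2 (Hana, Emiko, Sachiko, Takeshi, Fumio) there are 5 shares of (2/3)/5 = 2/15 each.
Living: Hana, Sachiko, and Fumio — each takes 2/15.
Deceased: Emiko and Takeshi. Their combined 4/15 is pooled and carried to generation 3.
At generation 3 (Reiko, Satoshi, Isamu, Noboru, Umeko) there are 5 shares of (4/15)/5 = 4/75 each.
Living: Reiko, Satoshi, Isamu, Noboru, and Umeko — each takes 4/75.

Fumio 2/15; Hana 2/15; Isamu 4/75; Midori 1/3; Noboru 4/75; Reiko 4/75; Sachiko 2/15; Satoshi 4/75; Umeko 4/75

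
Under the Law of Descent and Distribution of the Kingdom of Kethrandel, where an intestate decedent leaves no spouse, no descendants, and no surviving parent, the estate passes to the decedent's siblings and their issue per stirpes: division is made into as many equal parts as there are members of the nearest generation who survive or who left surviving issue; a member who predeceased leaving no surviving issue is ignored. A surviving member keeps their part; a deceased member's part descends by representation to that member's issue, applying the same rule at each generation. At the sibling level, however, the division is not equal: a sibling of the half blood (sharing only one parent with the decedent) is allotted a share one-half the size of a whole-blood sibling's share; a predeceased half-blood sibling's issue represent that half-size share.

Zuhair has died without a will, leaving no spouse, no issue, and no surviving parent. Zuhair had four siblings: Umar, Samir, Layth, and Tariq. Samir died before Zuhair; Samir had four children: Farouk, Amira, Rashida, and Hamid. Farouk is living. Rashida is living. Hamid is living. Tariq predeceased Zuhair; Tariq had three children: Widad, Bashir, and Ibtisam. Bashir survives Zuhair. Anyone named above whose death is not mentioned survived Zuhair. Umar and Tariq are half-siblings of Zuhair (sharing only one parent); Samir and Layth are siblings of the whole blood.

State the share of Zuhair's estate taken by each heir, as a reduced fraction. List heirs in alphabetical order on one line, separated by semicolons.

No spouse, descendants, or parent survives, so the estate passes to Zuhair's siblings per stirpes.
Half-blood siblings count for one-half the weight of whole-blood siblings at the initial division.
Dividing 1 in proportion to weights (total weight 3): Umar (weight 1/2) → 1/6; Samir (weight 1) → 1/3; Layth (weight 1) → 1/3; Tariq (weight 1/2) → 1/6.
Umar is living and takes 1/6.
Samir predeceased; the 1/3 allotted to Samir's branch passes to Samir's issue by representation.
The 1/3 is divided into 4 equal shares of 1/12 among Farouk, Amira, Rashida, Hamid.
Farouk is living and takes 1/12.
Amira is living and takes 1/12.
Rashida is living and takes 1/12.
Hamid is living and takes 1/12.
Layth is living and takes 1/3.
Tariq predeceased; the 1/6 allotted to Tariq's branch passes to Tariq's issue by representation.
The 1/6 is divided into 3 equal shares of 1/18 among Widad, Bashir, Ibtisam.
Widad is living and takes 1/18.
Bashir is living and takes 1/18.
Ibtisam is living and takes 1/18.

Amira 1/12; Bashir 1/18; Farouk 1/12; Hamid 1/12; Ibtisam 1/18; Layth 1/3; Rashida 1/12; Umar 1/6; Widad 1/18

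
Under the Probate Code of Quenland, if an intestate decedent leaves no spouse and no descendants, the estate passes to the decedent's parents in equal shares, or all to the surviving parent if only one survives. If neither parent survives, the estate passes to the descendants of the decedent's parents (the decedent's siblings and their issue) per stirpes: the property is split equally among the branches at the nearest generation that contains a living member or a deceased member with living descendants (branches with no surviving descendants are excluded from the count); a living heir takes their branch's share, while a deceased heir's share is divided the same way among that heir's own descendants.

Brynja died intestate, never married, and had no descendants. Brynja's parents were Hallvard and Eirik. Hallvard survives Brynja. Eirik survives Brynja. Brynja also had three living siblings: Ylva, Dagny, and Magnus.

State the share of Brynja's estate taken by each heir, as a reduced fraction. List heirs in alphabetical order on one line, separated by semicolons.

Eirik 1/2; Hallvard 1/2

Both parents survive, so Hallvard and Eirik each take 1/2. The siblings take nothing because a surviving parent has priority.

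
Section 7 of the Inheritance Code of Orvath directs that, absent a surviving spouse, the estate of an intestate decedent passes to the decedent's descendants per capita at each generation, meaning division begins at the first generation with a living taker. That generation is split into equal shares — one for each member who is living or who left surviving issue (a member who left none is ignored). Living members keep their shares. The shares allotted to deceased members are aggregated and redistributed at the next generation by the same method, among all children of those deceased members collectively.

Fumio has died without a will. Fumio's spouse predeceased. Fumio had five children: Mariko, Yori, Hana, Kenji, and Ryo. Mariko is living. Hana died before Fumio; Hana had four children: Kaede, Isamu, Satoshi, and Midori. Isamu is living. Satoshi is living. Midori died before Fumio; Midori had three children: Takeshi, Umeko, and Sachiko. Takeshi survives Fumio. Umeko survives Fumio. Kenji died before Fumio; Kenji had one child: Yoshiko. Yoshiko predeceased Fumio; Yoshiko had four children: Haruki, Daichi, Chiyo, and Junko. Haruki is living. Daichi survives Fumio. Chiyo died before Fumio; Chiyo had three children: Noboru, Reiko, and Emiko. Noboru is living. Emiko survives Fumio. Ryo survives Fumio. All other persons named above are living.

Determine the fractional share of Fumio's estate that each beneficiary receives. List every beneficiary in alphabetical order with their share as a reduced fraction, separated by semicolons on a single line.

There is no surviving spouse, so the entire estate passes to Fumio's descendants per capita at each generation.
At generation 1 (Mariko, Yori, Hana, Kenji, Ryo) there are 5 shares of (1)/5 = 1/5 each.
Living: Mariko, Yori, and Ryo — each takes 1/5.
Deceased: Hana and Kenji. Their combined 2/5 is pooled and carried to generation 2.
At generation 2 (Kaede, Isamu, Satoshi, Midori, Yoshiko) there are 5 shares of (2/5)/5 = 2/25 each.
Living: Kaede, Isamu, and Satoshi — each takes 2/25.
Deceased: Midori and Yoshiko. Their combined 4/25 is pooled and carried to generation 3.
At generation 3 (Takeshi, Umeko, Sachiko, Haruki, Daichi, Chiyo, Junko) there are 7 shares of (4/25)/7 = 4/175 each.
Living: Takeshi, Umeko, Sachiko, Haruki, Daichi, and Junko — each takes 4/175.
Deceased: Chiyo. That 4/175 share is carried to generation 4.
At generation 4 (Noboru, Reiko, Emiko) there are 3 shares of (4/175)/3 = 4/525 each.
Living: Noboru, Reiko, and Emiko — each takes 4/525.

Daichi 4/175; Emiko 4/525; Haruki 4/175; Isamu 2/25; Junko 4/175; Kaede 2/25; Mariko 1/5; Noboru 4/525; Reiko 4/525; Ryo 1/5; Sachiko 4/175; Satoshi 2/25; Takeshi 4/175; Umeko 4/175; Yori 1/5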